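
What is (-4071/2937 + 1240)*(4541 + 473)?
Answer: 6079991442/979 ≈ 6.2104e+6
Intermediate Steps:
(-4071/2937 + 1240)*(4541 + 473) = (-4071*1/2937 + 1240)*5014 = (-1357/979 + 1240)*5014 = (1212603/979)*5014 = 6079991442/979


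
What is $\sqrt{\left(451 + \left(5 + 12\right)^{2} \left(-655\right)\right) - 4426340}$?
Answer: $4 i \sqrt{288449} \approx 2148.3 i$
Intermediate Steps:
$\sqrt{\left(451 + \left(5 + 12\right)^{2} \left(-655\right)\right) - 4426340} = \sqrt{\left(451 + 17^{2} \left(-655\right)\right) - 4426340} = \sqrt{\left(451 + 289 \left(-655\right)\right) - 4426340} = \sqrt{\left(451 - 189295\right) - 4426340} = \sqrt{-188844 - 4426340} = \sqrt{-4615184} = 4 i \sqrt{288449}$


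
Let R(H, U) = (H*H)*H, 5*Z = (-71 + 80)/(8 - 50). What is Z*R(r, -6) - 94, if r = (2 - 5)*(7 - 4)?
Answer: -4393/70 ≈ -62.757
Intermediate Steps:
r = -9 (r = -3*3 = -9)
Z = -3/70 (Z = ((-71 + 80)/(8 - 50))/5 = (9/(-42))/5 = (9*(-1/42))/5 = (1/5)*(-3/14) = -3/70 ≈ -0.042857)
R(H, U) = H**3 (R(H, U) = H**2*H = H**3)
Z*R(r, -6) - 94 = -3/70*(-9)**3 - 94 = -3/70*(-729) - 94 = 2187/70 - 94 = -4393/70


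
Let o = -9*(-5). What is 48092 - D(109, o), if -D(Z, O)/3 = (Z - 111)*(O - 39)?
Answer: 48056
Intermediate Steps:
o = 45
D(Z, O) = -3*(-111 + Z)*(-39 + O) (D(Z, O) = -3*(Z - 111)*(O - 39) = -3*(-111 + Z)*(-39 + O))
48092 - D(109, o) = 48092 - (-12987 + 117*109 + 333*45 - 3*45*109) = 48092 - (-12987 + 12753 + 14985 - 14715) = 48092 - 1*36 = 48092 - 36 = 48056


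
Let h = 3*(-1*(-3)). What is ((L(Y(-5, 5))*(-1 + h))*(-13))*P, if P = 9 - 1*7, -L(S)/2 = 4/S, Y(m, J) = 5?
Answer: 1664/5 ≈ 332.80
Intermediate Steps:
h = 9 (h = 3*3 = 9)
L(S) = -8/S
P = 2 (P = 9 - 7 = 2)
((L(Y(-5, 5))*(-1 + h))*(-13))*P = (((-8/5)*(-1 + 9))*(-13))*2 = ((-8*⅕*8)*(-13))*2 = (-8/5*8*(-13))*2 = -64/5*(-13)*2 = (832/5)*2 = 1664/5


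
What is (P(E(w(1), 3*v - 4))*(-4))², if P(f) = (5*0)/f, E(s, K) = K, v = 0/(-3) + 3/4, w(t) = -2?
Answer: 0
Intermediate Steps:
v = ¾ (v = 0*(-⅓) + 3*(¼) = 0 + ¾ = ¾ ≈ 0.75000)
P(f) = 0 (P(f) = 0/f = 0)
(P(E(w(1), 3*v - 4))*(-4))² = (0*(-4))² = 0² = 0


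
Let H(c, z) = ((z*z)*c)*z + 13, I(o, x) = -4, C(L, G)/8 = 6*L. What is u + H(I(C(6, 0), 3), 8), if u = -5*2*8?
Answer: -2115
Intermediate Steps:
C(L, G) = 48*L (C(L, G) = 8*(6*L) = 48*L)
H(c, z) = 13 + c*z³ (H(c, z) = (z²*c)*z + 13 = (c*z²)*z + 13 = c*z³ + 13 = 13 + c*z³)
u = -80 (u = -10*8 = -80)
u + H(I(C(6, 0), 3), 8) = -80 + (13 - 4*8³) = -80 + (13 - 4*512) = -80 + (13 - 2048) = -80 - 2035 = -2115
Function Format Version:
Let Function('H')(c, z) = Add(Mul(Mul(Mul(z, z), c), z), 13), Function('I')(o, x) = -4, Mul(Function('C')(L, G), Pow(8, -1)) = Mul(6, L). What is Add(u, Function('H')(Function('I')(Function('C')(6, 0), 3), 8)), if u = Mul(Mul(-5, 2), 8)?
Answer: -2115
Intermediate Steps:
Function('C')(L, G) = Mul(48, L) (Function('C')(L, G) = Mul(8, Mul(6, L)) = Mul(48, L))
Function('H')(c, z) = Add(13, Mul(c, Pow(z, 3))) (Function('H')(c, z) = Add(Mul(Mul(Pow(z, 2), c), z), 13) = Add(Mul(Mul(c, Pow(z, 2)), z), 13) = Add(Mul(c, Pow(z, 3)), 13) = Add(13, Mul(c, Pow(z, 3))))
u = -80 (u = Mul(-10, 8) = -80)
Add(u, Function('H')(Function('I')(Function('C')(6, 0), 3), 8)) = Add(-80, Add(13, Mul(-4, Pow(8, 3)))) = Add(-80, Add(13, Mul(-4, 512))) = Add(-80, Add(13, -2048)) = Add(-80, -2035) = -2115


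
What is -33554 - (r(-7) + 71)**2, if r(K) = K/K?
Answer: -38738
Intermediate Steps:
r(K) = 1
-33554 - (r(-7) + 71)**2 = -33554 - (1 + 71)**2 = -33554 - 1*72**2 = -33554 - 1*5184 = -33554 - 5184 = -38738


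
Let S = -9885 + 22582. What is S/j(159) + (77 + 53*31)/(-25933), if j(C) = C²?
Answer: 285787981/655612173 ≈ 0.43591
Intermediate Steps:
S = 12697
S/j(159) + (77 + 53*31)/(-25933) = 12697/(159²) + (77 + 53*31)/(-25933) = 12697/25281 + (77 + 1643)*(-1/25933) = 12697*(1/25281) + 1720*(-1/25933) = 12697/25281 - 1720/25933 = 285787981/655612173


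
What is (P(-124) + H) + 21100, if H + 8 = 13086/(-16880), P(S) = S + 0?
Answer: 176963377/8440 ≈ 20967.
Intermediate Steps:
P(S) = S
H = -74063/8440 (H = -8 + 13086/(-16880) = -8 + 13086*(-1/16880) = -8 - 6543/8440 = -74063/8440 ≈ -8.7752)
(P(-124) + H) + 21100 = (-124 - 74063/8440) + 21100 = -1120623/8440 + 21100 = 176963377/8440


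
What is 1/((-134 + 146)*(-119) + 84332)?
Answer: 1/82904 ≈ 1.2062e-5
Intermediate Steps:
1/((-134 + 146)*(-119) + 84332) = 1/(12*(-119) + 84332) = 1/(-1428 + 84332) = 1/82904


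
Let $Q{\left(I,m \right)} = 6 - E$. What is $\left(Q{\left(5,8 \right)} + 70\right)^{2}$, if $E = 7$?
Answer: $4761$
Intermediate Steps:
$Q{\left(I,m \right)} = -1$ ($Q{\left(I,m \right)} = 6 - 7 = -1$)
$\left(Q{\left(5,8 \right)} + 70\right)^{2} = \left(-1 + 70\right)^{2} = 69^{2} = 4761$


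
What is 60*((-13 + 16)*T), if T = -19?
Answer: -3420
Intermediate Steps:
60*((-13 + 16)*T) = 60*((-13 + 16)*(-19)) = 60*(3*(-19)) = 60*(-57) = -3420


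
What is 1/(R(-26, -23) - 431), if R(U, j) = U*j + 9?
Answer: 1/176 ≈ 0.0056818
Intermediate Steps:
R(U, j) = 9 + U*j
1/(R(-26, -23) - 431) = 1/((9 - 26*(-23)) - 431) = 1/((9 + 598) - 431) = 1/(607 - 431) = 1/176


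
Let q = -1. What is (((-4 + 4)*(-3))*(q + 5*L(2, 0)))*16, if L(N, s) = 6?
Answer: 0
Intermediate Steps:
(((-4 + 4)*(-3))*(q + 5*L(2, 0)))*16 = (((-4 + 4)*(-3))*(-1 + 5*6))*16 = ((0*(-3))*(-1 + 30))*16 = (0*29)*16 = 0*16 = 0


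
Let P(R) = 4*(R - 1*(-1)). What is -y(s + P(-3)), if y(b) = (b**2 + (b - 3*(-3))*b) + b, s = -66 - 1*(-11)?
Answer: -7308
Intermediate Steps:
s = -55 (s = -66 + 11 = -55)
P(R) = 4 + 4*R (P(R) = 4*(R + 1) = 4*(1 + R) = 4 + 4*R)
y(b) = b + b**2 + b*(9 + b) (y(b) = (b**2 + (b + 9)*b) + b = (b**2 + (9 + b)*b) + b = (b**2 + b*(9 + b)) + b = b + b**2 + b*(9 + b))
-y(s + P(-3)) = -2*(-55 + (4 + 4*(-3)))*(5 + (-55 + (4 + 4*(-3)))) = -2*(-55 + (4 - 12))*(5 + (-55 + (4 - 12))) = -2*(-55 - 8)*(5 + (-55 - 8)) = -2*(-63)*(5 - 63) = -2*(-63)*(-58) = -1*7308 = -7308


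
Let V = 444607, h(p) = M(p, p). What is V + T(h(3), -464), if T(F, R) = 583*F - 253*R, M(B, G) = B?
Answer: 563748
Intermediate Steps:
h(p) = p
T(F, R) = -253*R + 583*F
V + T(h(3), -464) = 444607 + (-253*(-464) + 583*3) = 444607 + (117392 + 1749) = 444607 + 119141 = 563748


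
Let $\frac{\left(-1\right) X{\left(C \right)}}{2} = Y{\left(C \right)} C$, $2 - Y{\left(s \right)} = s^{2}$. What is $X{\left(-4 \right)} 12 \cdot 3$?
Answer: $-4032$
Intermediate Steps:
$Y{\left(s \right)} = 2 - s^{2}$
$X{\left(C \right)} = - 2 C \left(2 - C^{2}\right)$ ($X{\left(C \right)} = - 2 \left(2 - C^{2}\right) C = - 2 C \left(2 - C^{2}\right)$)
$X{\left(-4 \right)} 12 \cdot 3 = 2 \left(-4\right) \left(-2 + \left(-4\right)^{2}\right) 12 \cdot 3 = 2 \left(-4\right) \left(-2 + 16\right) 12 \cdot 3 = 2 \left(-4\right) 14 \cdot 12 \cdot 3 = \left(-112\right) 12 \cdot 3 = \left(-1344\right) 3 = -4032$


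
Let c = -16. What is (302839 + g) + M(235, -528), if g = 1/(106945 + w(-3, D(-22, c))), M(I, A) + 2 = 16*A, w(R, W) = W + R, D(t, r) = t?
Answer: 31476071881/106920 ≈ 2.9439e+5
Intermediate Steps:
w(R, W) = R + W
M(I, A) = -2 + 16*A
g = 1/106920 (g = 1/(106945 + (-3 - 22)) = 1/(106945 - 25) = 1/106920 ≈ 9.3528e-6)
(302839 + g) + M(235, -528) = (302839 + 1/106920) + (-2 + 16*(-528)) = 32379545881/106920 + (-2 - 8448) = 32379545881/106920 - 8450 = 31476071881/106920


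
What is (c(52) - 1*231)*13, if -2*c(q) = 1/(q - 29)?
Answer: -138151/46 ≈ -3003.3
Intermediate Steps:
c(q) = -1/(2*(-29 + q)) (c(q) = -1/(2*(q - 29)) = -1/(2*(-29 + q)))
(c(52) - 1*231)*13 = (-1/(-58 + 2*52) - 1*231)*13 = (-1/(-58 + 104) - 231)*13 = (-1/46 - 231)*13 = -10627/46*13 = -138151/46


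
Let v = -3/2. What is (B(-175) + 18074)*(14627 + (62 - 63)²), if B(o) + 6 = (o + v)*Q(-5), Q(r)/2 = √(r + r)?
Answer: 264298704 - 5163684*I*√10 ≈ 2.643e+8 - 1.6329e+7*I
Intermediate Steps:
Q(r) = 2*√2*√r (Q(r) = 2*√(r + r) = 2*√(2*r) = 2*(√2*√r) = 2*√2*√r)
v = -3/2 (v = -3*½ = -3/2 ≈ -1.5000)
B(o) = -6 + 2*I*√10*(-3/2 + o) (B(o) = -6 + (o - 3/2)*(2*√2*√(-5)) = -6 + (-3/2 + o)*(2*√2*(I*√5)) = -6 + (-3/2 + o)*(2*I*√10) = -6 + 2*I*√10*(-3/2 + o))
(B(-175) + 18074)*(14627 + (62 - 63)²) = ((-6 - 3*I*√10 + 2*I*(-175)*√10) + 18074)*(14627 + (62 - 63)²) = ((-6 - 3*I*√10 - 350*I*√10) + 18074)*(14627 + (-1)²) = ((-6 - 353*I*√10) + 18074)*(14627 + 1) = (18068 - 353*I*√10)*14628 = 264298704 - 5163684*I*√10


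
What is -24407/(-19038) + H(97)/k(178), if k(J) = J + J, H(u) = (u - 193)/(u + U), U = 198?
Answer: 640348873/499842690 ≈ 1.2811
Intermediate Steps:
H(u) = (-193 + u)/(198 + u) (H(u) = (u - 193)/(u + 198) = (-193 + u)/(198 + u))
k(J) = 2*J
-24407/(-19038) + H(97)/k(178) = -24407/(-19038) + ((-193 + 97)/(198 + 97))/((2*178)) = -24407*(-1/19038) + (-96/295)/356 = 24407/19038 + ((1/295)*(-96))*(1/356) = 24407/19038 - 96/295*1/356 = 24407/19038 - 24/26255 = 640348873/499842690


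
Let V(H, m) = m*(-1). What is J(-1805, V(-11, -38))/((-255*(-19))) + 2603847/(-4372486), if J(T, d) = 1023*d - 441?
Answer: 51810705241/7061564890 ≈ 7.3370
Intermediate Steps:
V(H, m) = -m
J(T, d) = -441 + 1023*d
J(-1805, V(-11, -38))/((-255*(-19))) + 2603847/(-4372486) = (-441 + 1023*(-1*(-38)))/((-255*(-19))) + 2603847/(-4372486) = (-441 + 1023*38)/4845 + 2603847*(-1/4372486) = (-441 + 38874)*(1/4845) - 2603847/4372486 = 38433*(1/4845) - 2603847/4372486 = 12811/1615 - 2603847/4372486 = 51810705241/7061564890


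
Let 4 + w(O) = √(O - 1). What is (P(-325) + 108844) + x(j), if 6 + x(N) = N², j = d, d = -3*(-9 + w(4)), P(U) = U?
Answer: 110061 - 234*√3 ≈ 1.0966e+5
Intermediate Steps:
w(O) = -4 + √(-1 + O) (w(O) = -4 + √(O - 1) = -4 + √(-1 + O))
d = 39 - 3*√3 (d = -3*(-9 + (-4 + √(-1 + 4))) = -3*(-9 + (-4 + √3)) = -3*(-13 + √3) = 39 - 3*√3 ≈ 33.804)
j = 39 - 3*√3 ≈ 33.804
x(N) = -6 + N²
(P(-325) + 108844) + x(j) = (-325 + 108844) + (-6 + (39 - 3*√3)²) = 108519 + (-6 + (39 - 3*√3)²) = 108513 + (39 - 3*√3)²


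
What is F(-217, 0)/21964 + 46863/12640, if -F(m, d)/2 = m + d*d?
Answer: 258696173/69406240 ≈ 3.7273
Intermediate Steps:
F(m, d) = -2*m - 2*d² (F(m, d) = -2*(m + d*d) = -2*(m + d²) = -2*m - 2*d²)
F(-217, 0)/21964 + 46863/12640 = (-2*(-217) - 2*0²)/21964 + 46863/12640 = (434 - 2*0)*(1/21964) + 46863*(1/12640) = (434 + 0)*(1/21964) + 46863/12640 = 434*(1/21964) + 46863/12640 = 217/10982 + 46863/12640 = 258696173/69406240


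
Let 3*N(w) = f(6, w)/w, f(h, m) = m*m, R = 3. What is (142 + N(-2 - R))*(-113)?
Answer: -47573/3 ≈ -15858.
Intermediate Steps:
f(h, m) = m²
N(w) = w/3 (N(w) = (w²/w)/3 = w/3)
(142 + N(-2 - R))*(-113) = (142 + (-2 - 1*3)/3)*(-113) = (142 + (-2 - 3)/3)*(-113) = (142 + (⅓)*(-5))*(-113) = (142 - 5/3)*(-113) = (421/3)*(-113) = -47573/3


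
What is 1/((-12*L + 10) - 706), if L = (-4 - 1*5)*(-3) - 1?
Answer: -1/1008 ≈ -0.00099206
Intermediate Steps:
L = 26 (L = (-4 - 5)*(-3) - 1 = -9*(-3) - 1 = 27 - 1 = 26)
1/((-12*L + 10) - 706) = 1/((-12*26 + 10) - 706) = 1/((-312 + 10) - 706) = 1/(-302 - 706) = 1/(-1008) = -1/1008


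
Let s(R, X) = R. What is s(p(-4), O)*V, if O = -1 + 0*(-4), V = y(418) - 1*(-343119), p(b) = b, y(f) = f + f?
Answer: -1375820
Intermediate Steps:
y(f) = 2*f
V = 343955 (V = 2*418 - 1*(-343119) = 836 + 343119 = 343955)
O = -1 (O = -1 + 0 = -1)
s(p(-4), O)*V = -4*343955 = -1375820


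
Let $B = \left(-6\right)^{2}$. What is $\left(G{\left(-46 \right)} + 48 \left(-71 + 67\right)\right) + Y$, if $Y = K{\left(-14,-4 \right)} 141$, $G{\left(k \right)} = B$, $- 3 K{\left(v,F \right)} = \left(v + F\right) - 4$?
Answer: $878$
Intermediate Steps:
$K{\left(v,F \right)} = \frac{4}{3} - \frac{F}{3} - \frac{v}{3}$ ($K{\left(v,F \right)} = - \frac{\left(v + F\right) - 4}{3} = - \frac{\left(F + v\right) - 4}{3} = - \frac{-4 + F + v}{3} = \frac{4}{3} - \frac{F}{3} - \frac{v}{3}$)
$B = 36$
$G{\left(k \right)} = 36$
$Y = 1034$ ($Y = \left(\frac{4}{3} - - \frac{4}{3} - - \frac{14}{3}\right) 141 = \left(\frac{4}{3} + \frac{4}{3} + \frac{14}{3}\right) 141 = \frac{22}{3} \cdot 141 = 1034$)
$\left(G{\left(-46 \right)} + 48 \left(-71 + 67\right)\right) + Y = \left(36 + 48 \left(-71 + 67\right)\right) + 1034 = \left(36 + 48 \left(-4\right)\right) + 1034 = \left(36 - 192\right) + 1034 = -156 + 1034 = 878$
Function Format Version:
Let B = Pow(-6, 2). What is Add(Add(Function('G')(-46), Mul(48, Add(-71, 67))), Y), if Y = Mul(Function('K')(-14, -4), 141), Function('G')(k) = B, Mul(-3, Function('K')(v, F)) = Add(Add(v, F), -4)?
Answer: 878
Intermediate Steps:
Function('K')(v, F) = Add(Rational(4, 3), Mul(Rational(-1, 3), F), Mul(Rational(-1, 3), v)) (Function('K')(v, F) = Mul(Rational(-1, 3), Add(Add(v, F), -4)) = Mul(Rational(-1, 3), Add(Add(F, v), -4)) = Mul(Rational(-1, 3), Add(-4, F, v)) = Add(Rational(4, 3), Mul(Rational(-1, 3), F), Mul(Rational(-1, 3), v)))
B = 36
Function('G')(k) = 36
Y = 1034 (Y = Mul(Add(Rational(4, 3), Mul(Rational(-1, 3), -4), Mul(Rational(-1, 3), -14)), 141) = Mul(Add(Rational(4, 3), Rational(4, 3), Rational(14, 3)), 141) = Mul(Rational(22, 3), 141) = 1034)
Add(Add(Function('G')(-46), Mul(48, Add(-71, 67))), Y) = Add(Add(36, Mul(48, Add(-71, 67))), 1034) = Add(Add(36, Mul(48, -4)), 1034) = Add(Add(36, -192), 1034) = Add(-156, 1034) = 878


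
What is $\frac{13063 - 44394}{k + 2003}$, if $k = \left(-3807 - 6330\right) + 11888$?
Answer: $- \frac{31331}{3754} \approx -8.346$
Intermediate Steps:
$k = 1751$ ($k = -10137 + 11888 = 1751$)
$\frac{13063 - 44394}{k + 2003} = \frac{13063 - 44394}{1751 + 2003} = - \frac{31331}{3754}$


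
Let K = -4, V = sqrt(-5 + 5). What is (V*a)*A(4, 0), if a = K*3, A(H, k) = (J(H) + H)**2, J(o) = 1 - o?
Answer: 0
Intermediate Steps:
V = 0 (V = sqrt(0) = 0)
A(H, k) = 1 (A(H, k) = ((1 - H) + H)**2 = 1**2 = 1)
a = -12 (a = -4*3 = -12)
(V*a)*A(4, 0) = (0*(-12))*1 = 0*1 = 0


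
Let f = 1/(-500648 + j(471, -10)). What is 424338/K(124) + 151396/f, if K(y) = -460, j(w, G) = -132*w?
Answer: -19598000457769/230 ≈ -8.5209e+10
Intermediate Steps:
f = -1/562820 (f = 1/(-500648 - 132*471) = 1/(-500648 - 62172) = 1/(-562820) = -1/562820 ≈ -1.7768e-6)
424338/K(124) + 151396/f = 424338/(-460) + 151396/(-1/562820) = 424338*(-1/460) + 151396*(-562820) = -212169/230 - 85208696720 = -19598000457769/230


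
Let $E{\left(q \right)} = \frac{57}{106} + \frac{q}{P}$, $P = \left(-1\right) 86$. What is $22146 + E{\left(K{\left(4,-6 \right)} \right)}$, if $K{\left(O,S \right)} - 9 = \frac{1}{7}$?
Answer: $\frac{706604041}{31906} \approx 22146.0$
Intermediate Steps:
$K{\left(O,S \right)} = \frac{64}{7}$ ($K{\left(O,S \right)} = 9 + \frac{1}{7} = \frac{64}{7}$)
$P = -86$
$E{\left(q \right)} = \frac{57}{106} - \frac{q}{86}$ ($E{\left(q \right)} = \frac{57}{106} + \frac{q}{-86} = 57 \cdot \frac{1}{106} + q \left(- \frac{1}{86}\right) = \frac{57}{106} - \frac{q}{86}$)
$22146 + E{\left(K{\left(4,-6 \right)} \right)} = 22146 + \left(\frac{57}{106} - \frac{32}{301}\right) = 22146 + \frac{13765}{31906} = \frac{706604041}{31906}$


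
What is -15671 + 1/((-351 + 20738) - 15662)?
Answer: -74045474/4725 ≈ -15671.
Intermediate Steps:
-15671 + 1/((-351 + 20738) - 15662) = -15671 + 1/(20387 - 15662) = -15671 + 1/4725 = -74045474/4725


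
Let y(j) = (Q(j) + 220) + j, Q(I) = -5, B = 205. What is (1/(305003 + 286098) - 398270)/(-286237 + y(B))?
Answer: 235417795269/168946714517 ≈ 1.3934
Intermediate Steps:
y(j) = 215 + j (y(j) = (-5 + 220) + j = 215 + j)
(1/(305003 + 286098) - 398270)/(-286237 + y(B)) = (1/(305003 + 286098) - 398270)/(-286237 + (215 + 205)) = (1/591101 - 398270)/(-286237 + 420) = (1/591101 - 398270)/(-285817) = -235417795269/591101*(-1/285817) = 235417795269/168946714517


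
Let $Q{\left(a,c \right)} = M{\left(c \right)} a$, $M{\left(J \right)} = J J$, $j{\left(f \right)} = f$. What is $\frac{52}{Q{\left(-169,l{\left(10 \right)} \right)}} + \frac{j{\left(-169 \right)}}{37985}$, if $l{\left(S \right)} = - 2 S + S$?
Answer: $- \frac{18582}{2469025} \approx -0.007526$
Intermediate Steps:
$M{\left(J \right)} = J^{2}$
$l{\left(S \right)} = - S$
$Q{\left(a,c \right)} = a c^{2}$ ($Q{\left(a,c \right)} = c^{2} a = a c^{2}$)
$\frac{52}{Q{\left(-169,l{\left(10 \right)} \right)}} + \frac{j{\left(-169 \right)}}{37985} = \frac{52}{\left(-169\right) \left(\left(-1\right) 10\right)^{2}} - \frac{169}{37985} = \frac{52}{\left(-169\right) \left(-10\right)^{2}} - \frac{169}{37985} = \frac{52}{\left(-169\right) 100} - \frac{169}{37985} = \frac{52}{-16900} - \frac{169}{37985} = 52 \left(- \frac{1}{16900}\right) - \frac{169}{37985} = - \frac{1}{325} - \frac{169}{37985} = - \frac{18582}{2469025}$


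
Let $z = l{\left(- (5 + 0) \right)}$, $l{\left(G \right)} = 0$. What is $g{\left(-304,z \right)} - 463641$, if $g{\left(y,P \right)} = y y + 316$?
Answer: $-370909$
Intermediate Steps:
$z = 0$
$g{\left(y,P \right)} = 316 + y^{2}$ ($g{\left(y,P \right)} = y^{2} + 316 = 316 + y^{2}$)
$g{\left(-304,z \right)} - 463641 = \left(316 + \left(-304\right)^{2}\right) - 463641 = \left(316 + 92416\right) - 463641 = 92732 - 463641 = -370909$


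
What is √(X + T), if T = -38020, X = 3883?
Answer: 3*I*√3793 ≈ 184.76*I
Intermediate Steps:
√(X + T) = √(3883 - 38020) = √(-34137) = 3*I*√3793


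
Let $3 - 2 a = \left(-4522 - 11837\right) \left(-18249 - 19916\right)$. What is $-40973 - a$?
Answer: $312129643$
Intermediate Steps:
$a = -312170616$ ($a = \frac{3}{2} - \frac{\left(-4522 - 11837\right) \left(-18249 - 19916\right)}{2} = \frac{3}{2} - \frac{\left(-16359\right) \left(-38165\right)}{2} = \frac{3}{2} - \frac{624341235}{2} = -312170616$)
$-40973 - a = -40973 - -312170616 = -40973 + 312170616 = 312129643$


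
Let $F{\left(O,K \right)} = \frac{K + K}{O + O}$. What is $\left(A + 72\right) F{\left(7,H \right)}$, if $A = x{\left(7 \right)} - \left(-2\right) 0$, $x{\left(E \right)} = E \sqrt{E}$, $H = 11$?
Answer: $\frac{792}{7} + 11 \sqrt{7} \approx 142.25$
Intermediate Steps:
$x{\left(E \right)} = E^{\frac{3}{2}}$
$F{\left(O,K \right)} = \frac{K}{O}$ ($F{\left(O,K \right)} = \frac{2 K}{2 O} = 2 K \frac{1}{2 O} = \frac{K}{O}$)
$A = 7 \sqrt{7}$ ($A = 7^{\frac{3}{2}} - \left(-2\right) 0 = 7 \sqrt{7} - 0 = 7 \sqrt{7} + 0 = 7 \sqrt{7} \approx 18.52$)
$\left(A + 72\right) F{\left(7,H \right)} = \left(7 \sqrt{7} + 72\right) \frac{11}{7} = \left(72 + 7 \sqrt{7}\right) 11 \cdot \frac{1}{7} = \left(72 + 7 \sqrt{7}\right) \frac{11}{7} = \frac{792}{7} + 11 \sqrt{7}$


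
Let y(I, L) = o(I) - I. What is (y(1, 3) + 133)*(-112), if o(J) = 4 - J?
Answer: -15120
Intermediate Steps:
y(I, L) = 4 - 2*I (y(I, L) = (4 - I) - I = 4 - 2*I)
(y(1, 3) + 133)*(-112) = ((4 - 2*1) + 133)*(-112) = ((4 - 2) + 133)*(-112) = (2 + 133)*(-112) = 135*(-112) = -15120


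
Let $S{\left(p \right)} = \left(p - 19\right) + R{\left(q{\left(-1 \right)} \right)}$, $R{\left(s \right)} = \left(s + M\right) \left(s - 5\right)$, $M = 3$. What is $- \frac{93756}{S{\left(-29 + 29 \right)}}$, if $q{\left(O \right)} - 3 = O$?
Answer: $\frac{46878}{17} \approx 2757.5$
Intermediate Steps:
$q{\left(O \right)} = 3 + O$
$R{\left(s \right)} = \left(-5 + s\right) \left(3 + s\right)$ ($R{\left(s \right)} = \left(s + 3\right) \left(s - 5\right) = \left(3 + s\right) \left(-5 + s\right) = \left(-5 + s\right) \left(3 + s\right)$)
$S{\left(p \right)} = -34 + p$ ($S{\left(p \right)} = \left(p - 19\right) - \left(15 - \left(3 - 1\right)^{2} + 2 \left(3 - 1\right)\right) = \left(-19 + p\right) - \left(19 - 4\right) = \left(-19 + p\right) - 15 = -34 + p$)
$- \frac{93756}{S{\left(-29 + 29 \right)}} = - \frac{93756}{-34 + \left(-29 + 29\right)} = - \frac{93756}{-34 + 0} = - \frac{93756}{-34} = \left(-93756\right) \left(- \frac{1}{34}\right) = \frac{46878}{17}$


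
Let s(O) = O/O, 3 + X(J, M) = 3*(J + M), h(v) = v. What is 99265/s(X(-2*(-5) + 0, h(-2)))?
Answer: 99265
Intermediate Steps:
X(J, M) = -3 + 3*J + 3*M (X(J, M) = -3 + 3*(J + M) = -3 + (3*J + 3*M) = -3 + 3*J + 3*M)
s(O) = 1
99265/s(X(-2*(-5) + 0, h(-2))) = 99265/1 = 99265*1 = 99265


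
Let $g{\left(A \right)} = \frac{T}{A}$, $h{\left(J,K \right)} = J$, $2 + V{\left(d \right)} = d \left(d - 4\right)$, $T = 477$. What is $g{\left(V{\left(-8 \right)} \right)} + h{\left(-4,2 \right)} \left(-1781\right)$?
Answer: $\frac{670133}{94} \approx 7129.1$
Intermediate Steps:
$V{\left(d \right)} = -2 + d \left(-4 + d\right)$ ($V{\left(d \right)} = -2 + d \left(d - 4\right) = -2 + d \left(-4 + d\right)$)
$g{\left(A \right)} = \frac{477}{A}$
$g{\left(V{\left(-8 \right)} \right)} + h{\left(-4,2 \right)} \left(-1781\right) = \frac{477}{-2 + \left(-8\right)^{2} - -32} - -7124 = \frac{477}{-2 + 64 + 32} + 7124 = \frac{477}{94} + 7124 = \frac{670133}{94}$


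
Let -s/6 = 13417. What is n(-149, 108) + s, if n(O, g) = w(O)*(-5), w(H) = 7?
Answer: -80537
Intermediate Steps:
s = -80502 (s = -6*13417 = -80502)
n(O, g) = -35 (n(O, g) = 7*(-5) = -35)
n(-149, 108) + s = -35 - 80502 = -80537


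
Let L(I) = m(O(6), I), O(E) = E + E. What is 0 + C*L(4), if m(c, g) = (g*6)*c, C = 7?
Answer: 2016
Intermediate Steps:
O(E) = 2*E
m(c, g) = 6*c*g (m(c, g) = (6*g)*c = 6*c*g)
L(I) = 72*I (L(I) = 6*(2*6)*I = 6*12*I = 72*I)
0 + C*L(4) = 0 + 7*(72*4) = 0 + 7*288 = 0 + 2016 = 2016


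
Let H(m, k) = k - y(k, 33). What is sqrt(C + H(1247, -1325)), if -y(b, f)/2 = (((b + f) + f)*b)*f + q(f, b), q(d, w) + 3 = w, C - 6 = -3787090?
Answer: sqrt(106308485) ≈ 10311.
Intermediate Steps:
C = -3787084 (C = 6 - 3787090 = -3787084)
q(d, w) = -3 + w
y(b, f) = 6 - 2*b - 2*b*f*(b + 2*f) (y(b, f) = -2*((((b + f) + f)*b)*f + (-3 + b)) = -2*(((b + 2*f)*b)*f + (-3 + b)) = -2*((b*(b + 2*f))*f + (-3 + b)) = -2*(b*f*(b + 2*f) + (-3 + b)) = -2*(-3 + b + b*f*(b + 2*f)) = 6 - 2*b - 2*b*f*(b + 2*f))
H(m, k) = -6 + 66*k**2 + 4359*k (H(m, k) = k - (6 - 2*k - 4*k*33**2 - 2*33*k**2) = k - (6 - 2*k - 4*k*1089 - 66*k**2) = k - (6 - 2*k - 4356*k - 66*k**2) = k - (6 - 4358*k - 66*k**2) = k + (-6 + 66*k**2 + 4358*k) = -6 + 66*k**2 + 4359*k)
sqrt(C + H(1247, -1325)) = sqrt(-3787084 + (-6 + 66*(-1325)**2 + 4359*(-1325))) = sqrt(-3787084 + (-6 + 66*1755625 - 5775675)) = sqrt(-3787084 + (-6 + 115871250 - 5775675)) = sqrt(-3787084 + 110095569) = sqrt(106308485)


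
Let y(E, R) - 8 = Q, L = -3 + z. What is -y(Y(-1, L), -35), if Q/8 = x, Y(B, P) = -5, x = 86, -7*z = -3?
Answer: -696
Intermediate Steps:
z = 3/7 (z = -1/7*(-3) = 3/7 ≈ 0.42857)
L = -18/7 (L = -3 + 3/7 = -18/7 ≈ -2.5714)
Q = 688 (Q = 8*86 = 688)
y(E, R) = 696 (y(E, R) = 8 + 688 = 696)
-y(Y(-1, L), -35) = -1*696 = -696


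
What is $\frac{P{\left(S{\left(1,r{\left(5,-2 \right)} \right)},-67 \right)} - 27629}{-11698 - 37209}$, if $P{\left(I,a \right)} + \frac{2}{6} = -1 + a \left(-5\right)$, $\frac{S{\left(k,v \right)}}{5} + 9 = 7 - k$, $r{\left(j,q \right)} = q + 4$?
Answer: $\frac{81886}{146721} \approx 0.55811$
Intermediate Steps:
$r{\left(j,q \right)} = 4 + q$
$S{\left(k,v \right)} = -10 - 5 k$ ($S{\left(k,v \right)} = -45 + 5 \left(7 - k\right) = -45 - \left(-35 + 5 k\right) = -10 - 5 k$)
$P{\left(I,a \right)} = - \frac{4}{3} - 5 a$ ($P{\left(I,a \right)} = - \frac{1}{3} + \left(-1 + a \left(-5\right)\right) = - \frac{1}{3} - \left(1 + 5 a\right) = - \frac{4}{3} - 5 a$)
$\frac{P{\left(S{\left(1,r{\left(5,-2 \right)} \right)},-67 \right)} - 27629}{-11698 - 37209} = \frac{\left(- \frac{4}{3} - -335\right) - 27629}{-11698 - 37209} = \frac{\left(- \frac{4}{3} + 335\right) - 27629}{-48907} = \left(\frac{1001}{3} - 27629\right) \left(- \frac{1}{48907}\right) = \left(- \frac{81886}{3}\right) \left(- \frac{1}{48907}\right) = \frac{81886}{146721}$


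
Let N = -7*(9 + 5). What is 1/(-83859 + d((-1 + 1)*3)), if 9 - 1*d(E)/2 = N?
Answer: -1/83645 ≈ -1.1955e-5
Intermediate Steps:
N = -98 (N = -7*14 = -98)
d(E) = 214 (d(E) = 18 - 2*(-98) = 18 + 196 = 214)
1/(-83859 + d((-1 + 1)*3)) = 1/(-83859 + 214) = 1/(-83645) = -1/83645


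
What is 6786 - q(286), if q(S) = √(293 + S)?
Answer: 6786 - √579 ≈ 6761.9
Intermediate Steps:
6786 - q(286) = 6786 - √(293 + 286) = 6786 - √579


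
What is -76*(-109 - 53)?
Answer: 12312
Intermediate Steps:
-76*(-109 - 53) = -76*(-162) = 12312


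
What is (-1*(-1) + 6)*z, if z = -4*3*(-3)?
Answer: 252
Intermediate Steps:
z = 36 (z = -12*(-3) = 36)
(-1*(-1) + 6)*z = (-1*(-1) + 6)*36 = (1 + 6)*36 = 7*36 = 252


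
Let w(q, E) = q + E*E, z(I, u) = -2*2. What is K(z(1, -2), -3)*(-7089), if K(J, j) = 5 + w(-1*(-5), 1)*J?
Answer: 134691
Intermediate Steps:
z(I, u) = -4
w(q, E) = q + E**2
K(J, j) = 5 + 6*J (K(J, j) = 5 + (-1*(-5) + 1**2)*J = 5 + (5 + 1)*J = 5 + 6*J)
K(z(1, -2), -3)*(-7089) = (5 + 6*(-4))*(-7089) = (5 - 24)*(-7089) = -19*(-7089) = 134691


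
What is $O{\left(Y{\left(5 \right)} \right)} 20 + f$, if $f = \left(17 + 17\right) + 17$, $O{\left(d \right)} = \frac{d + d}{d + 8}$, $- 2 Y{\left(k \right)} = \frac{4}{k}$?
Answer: $\frac{929}{19} \approx 48.895$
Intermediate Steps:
$Y{\left(k \right)} = - \frac{2}{k}$ ($Y{\left(k \right)} = - \frac{4 \frac{1}{k}}{2} = - \frac{2}{k}$)
$O{\left(d \right)} = \frac{2 d}{8 + d}$
$f = 51$ ($f = 34 + 17 = 51$)
$O{\left(Y{\left(5 \right)} \right)} 20 + f = \frac{2 \left(- \frac{2}{5}\right)}{8 - \frac{2}{5}} \cdot 20 + 51 = \frac{2 \left(\left(-2\right) \frac{1}{5}\right)}{8 - \frac{2}{5}} \cdot 20 + 51 = 2 \left(- \frac{2}{5}\right) \frac{1}{8 - \frac{2}{5}} \cdot 20 + 51 = 2 \left(- \frac{2}{5}\right) \frac{1}{\frac{38}{5}} \cdot 20 + 51 = 2 \left(- \frac{2}{5}\right) \frac{5}{38} \cdot 20 + 51 = \left(- \frac{2}{19}\right) 20 + 51 = - \frac{40}{19} + 51 = \frac{929}{19}$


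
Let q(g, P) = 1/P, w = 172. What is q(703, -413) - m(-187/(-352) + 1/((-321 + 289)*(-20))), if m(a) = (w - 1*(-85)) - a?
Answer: -67790047/264320 ≈ -256.47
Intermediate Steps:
m(a) = 257 - a (m(a) = (172 - 1*(-85)) - a = (172 + 85) - a = 257 - a)
q(703, -413) - m(-187/(-352) + 1/((-321 + 289)*(-20))) = 1/(-413) - (257 - (-187/(-352) + 1/((-321 + 289)*(-20)))) = -1/413 - (257 - (-187*(-1/352) - 1/20/(-32))) = -1/413 - (257 - (17/32 - 1/32*(-1/20))) = -1/413 - (257 - (17/32 + 1/640)) = -1/413 - (257 - 1*341/640) = -1/413 - (257 - 341/640) = -1/413 - 1*164139/640 = -1/413 - 164139/640 = -67790047/264320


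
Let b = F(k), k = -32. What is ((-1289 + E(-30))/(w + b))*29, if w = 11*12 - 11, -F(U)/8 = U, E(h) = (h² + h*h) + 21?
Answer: 532/13 ≈ 40.923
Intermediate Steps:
E(h) = 21 + 2*h² (E(h) = (h² + h²) + 21 = 2*h² + 21 = 21 + 2*h²)
F(U) = -8*U
w = 121 (w = 132 - 11 = 121)
b = 256 (b = -8*(-32) = 256)
((-1289 + E(-30))/(w + b))*29 = ((-1289 + (21 + 2*(-30)²))/(121 + 256))*29 = ((-1289 + (21 + 2*900))/377)*29 = ((-1289 + (21 + 1800))*(1/377))*29 = ((-1289 + 1821)*(1/377))*29 = (532*(1/377))*29 = (532/377)*29 = 532/13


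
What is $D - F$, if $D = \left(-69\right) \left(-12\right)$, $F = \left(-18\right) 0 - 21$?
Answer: $849$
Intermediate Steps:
$F = -21$ ($F = 0 - 21 = -21$)
$D = 828$
$D - F = 828 - -21 = 828 + 21 = 849$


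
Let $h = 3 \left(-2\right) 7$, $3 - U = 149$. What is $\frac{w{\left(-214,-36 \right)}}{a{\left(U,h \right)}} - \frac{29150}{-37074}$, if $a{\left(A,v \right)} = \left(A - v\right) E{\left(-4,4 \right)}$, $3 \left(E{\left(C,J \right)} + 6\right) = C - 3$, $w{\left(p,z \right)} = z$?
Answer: $\frac{8973251}{12049050} \approx 0.74473$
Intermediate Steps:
$U = -146$ ($U = 3 - 149 = -146$)
$h = -42$ ($h = \left(-6\right) 7 = -42$)
$E{\left(C,J \right)} = -7 + \frac{C}{3}$ ($E{\left(C,J \right)} = -6 + \frac{C - 3}{3} = -6 + \frac{-3 + C}{3} = -6 + \left(-1 + \frac{C}{3}\right) = -7 + \frac{C}{3}$)
$a{\left(A,v \right)} = - \frac{25 A}{3} + \frac{25 v}{3}$ ($a{\left(A,v \right)} = \left(A - v\right) \left(-7 + \frac{1}{3} \left(-4\right)\right) = \left(A - v\right) \left(-7 - \frac{4}{3}\right) = \left(A - v\right) \left(- \frac{25}{3}\right) = - \frac{25 A}{3} + \frac{25 v}{3}$)
$\frac{w{\left(-214,-36 \right)}}{a{\left(U,h \right)}} - \frac{29150}{-37074} = - \frac{36}{\left(- \frac{25}{3}\right) \left(-146\right) + \frac{25}{3} \left(-42\right)} - \frac{29150}{-37074} = - \frac{36}{\frac{3650}{3} - 350} - - \frac{14575}{18537} = - \frac{36}{\frac{2600}{3}} + \frac{14575}{18537} = \left(-36\right) \frac{3}{2600} + \frac{14575}{18537} = - \frac{27}{650} + \frac{14575}{18537} = \frac{8973251}{12049050}$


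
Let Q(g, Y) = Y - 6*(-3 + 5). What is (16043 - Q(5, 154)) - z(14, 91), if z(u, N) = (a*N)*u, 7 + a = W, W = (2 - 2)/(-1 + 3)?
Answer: 24819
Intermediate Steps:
Q(g, Y) = -12 + Y (Q(g, Y) = Y - 6*2 = Y - 12 = -12 + Y)
W = 0 (W = 0/2 = 0*(½) = 0)
a = -7 (a = -7 + 0 = -7)
z(u, N) = -7*N*u (z(u, N) = (-7*N)*u = -7*N*u)
(16043 - Q(5, 154)) - z(14, 91) = (16043 - (-12 + 154)) - (-7)*91*14 = (16043 - 1*142) - 1*(-8918) = (16043 - 142) + 8918 = 15901 + 8918 = 24819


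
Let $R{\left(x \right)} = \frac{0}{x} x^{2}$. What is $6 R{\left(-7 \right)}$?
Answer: $0$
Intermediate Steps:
$R{\left(x \right)} = 0$ ($R{\left(x \right)} = 0 x^{2} = 0$)
$6 R{\left(-7 \right)} = 6 \cdot 0 = 0$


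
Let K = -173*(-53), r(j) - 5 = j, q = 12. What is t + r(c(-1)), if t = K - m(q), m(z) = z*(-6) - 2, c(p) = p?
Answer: 9247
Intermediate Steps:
r(j) = 5 + j
K = 9169
m(z) = -2 - 6*z (m(z) = -6*z - 2 = -2 - 6*z)
t = 9243 (t = 9169 - (-2 - 6*12) = 9169 - (-2 - 72) = 9169 - 1*(-74) = 9169 + 74 = 9243)
t + r(c(-1)) = 9243 + (5 - 1) = 9243 + 4 = 9247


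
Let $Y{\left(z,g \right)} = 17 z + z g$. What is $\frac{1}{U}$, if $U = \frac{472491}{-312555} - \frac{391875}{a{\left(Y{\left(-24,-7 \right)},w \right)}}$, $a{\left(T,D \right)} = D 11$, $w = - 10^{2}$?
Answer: $\frac{416740}{147833637} \approx 0.002819$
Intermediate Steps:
$Y{\left(z,g \right)} = 17 z + g z$
$w = -100$ ($w = \left(-1\right) 100 = -100$)
$a{\left(T,D \right)} = 11 D$
$U = \frac{147833637}{416740}$ ($U = \frac{472491}{-312555} - \frac{391875}{11 \left(-100\right)} = 472491 \left(- \frac{1}{312555}\right) - \frac{391875}{-1100} = - \frac{157497}{104185} - - \frac{1425}{4} = - \frac{157497}{104185} + \frac{1425}{4} = \frac{147833637}{416740} \approx 354.74$)
$\frac{1}{U} = \frac{1}{\frac{147833637}{416740}} = \frac{416740}{147833637}$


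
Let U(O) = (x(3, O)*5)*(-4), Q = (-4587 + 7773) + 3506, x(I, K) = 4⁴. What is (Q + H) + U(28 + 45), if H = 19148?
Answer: 20720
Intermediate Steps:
x(I, K) = 256
Q = 6692 (Q = 3186 + 3506 = 6692)
U(O) = -5120 (U(O) = (256*5)*(-4) = 1280*(-4) = -5120)
(Q + H) + U(28 + 45) = (6692 + 19148) - 5120 = 25840 - 5120 = 20720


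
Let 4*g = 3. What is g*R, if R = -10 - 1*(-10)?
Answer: 0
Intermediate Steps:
R = 0 (R = -10 + 10 = 0)
g = ¾ (g = (¼)*3 = ¾ ≈ 0.75000)
g*R = (¾)*0 = 0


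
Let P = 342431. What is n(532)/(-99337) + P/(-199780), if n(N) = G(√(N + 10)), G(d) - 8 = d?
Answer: -4859666641/2835077980 - √542/99337 ≈ -1.7144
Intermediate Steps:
G(d) = 8 + d
n(N) = 8 + √(10 + N) (n(N) = 8 + √(N + 10) = 8 + √(10 + N))
n(532)/(-99337) + P/(-199780) = (8 + √(10 + 532))/(-99337) + 342431/(-199780) = (8 + √542)*(-1/99337) + 342431*(-1/199780) = (-8/99337 - √542/99337) - 342431/199780 = -4859666641/2835077980 - √542/99337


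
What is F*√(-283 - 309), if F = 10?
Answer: 40*I*√37 ≈ 243.31*I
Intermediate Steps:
F*√(-283 - 309) = 10*√(-283 - 309) = 10*√(-592) = 10*(4*I*√37) = 40*I*√37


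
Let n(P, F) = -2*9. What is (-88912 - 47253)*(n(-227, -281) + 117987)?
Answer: -16063248885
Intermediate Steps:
n(P, F) = -18
(-88912 - 47253)*(n(-227, -281) + 117987) = (-88912 - 47253)*(-18 + 117987) = -136165*117969 = -16063248885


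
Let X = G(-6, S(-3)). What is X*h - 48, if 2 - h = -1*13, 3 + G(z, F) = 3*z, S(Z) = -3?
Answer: -363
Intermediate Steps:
G(z, F) = -3 + 3*z
X = -21 (X = -3 + 3*(-6) = -3 - 18 = -21)
h = 15 (h = 2 - (-1)*13 = 2 - 1*(-13) = 2 + 13 = 15)
X*h - 48 = -21*15 - 48 = -315 - 48 = -363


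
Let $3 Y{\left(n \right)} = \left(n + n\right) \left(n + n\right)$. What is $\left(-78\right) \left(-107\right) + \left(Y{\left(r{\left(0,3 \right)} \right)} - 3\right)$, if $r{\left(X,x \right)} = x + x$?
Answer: $8391$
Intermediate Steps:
$r{\left(X,x \right)} = 2 x$
$Y{\left(n \right)} = \frac{4 n^{2}}{3}$ ($Y{\left(n \right)} = \frac{\left(n + n\right) \left(n + n\right)}{3} = \frac{2 n 2 n}{3} = \frac{4 n^{2}}{3}$)
$\left(-78\right) \left(-107\right) + \left(Y{\left(r{\left(0,3 \right)} \right)} - 3\right) = \left(-78\right) \left(-107\right) + \left(\frac{4 \left(2 \cdot 3\right)^{2}}{3} - 3\right) = 8346 - \left(3 - \frac{4 \cdot 6^{2}}{3}\right) = 8346 + \left(\frac{4}{3} \cdot 36 - 3\right) = 8346 + \left(48 - 3\right) = 8346 + 45 = 8391$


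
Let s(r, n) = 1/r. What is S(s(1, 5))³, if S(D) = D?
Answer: 1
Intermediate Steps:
S(s(1, 5))³ = (1/1)³ = 1³ = 1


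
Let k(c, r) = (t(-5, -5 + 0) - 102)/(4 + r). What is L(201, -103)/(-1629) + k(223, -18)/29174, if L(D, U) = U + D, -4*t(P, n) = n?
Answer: -159450425/2661368976 ≈ -0.059913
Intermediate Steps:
t(P, n) = -n/4
L(D, U) = D + U
k(c, r) = -403/(4*(4 + r)) (k(c, r) = (-(-5 + 0)/4 - 102)/(4 + r) = (-¼*(-5) - 102)/(4 + r) = (5/4 - 102)/(4 + r) = -403/(4*(4 + r)))
L(201, -103)/(-1629) + k(223, -18)/29174 = (201 - 103)/(-1629) - 403/(16 + 4*(-18))/29174 = 98*(-1/1629) - 403/(16 - 72)*(1/29174) = -98/1629 - 403/(-56)*(1/29174) = -98/1629 - 403*(-1/56)*(1/29174) = -98/1629 + (403/56)*(1/29174) = -98/1629 + 403/1633744 = -159450425/2661368976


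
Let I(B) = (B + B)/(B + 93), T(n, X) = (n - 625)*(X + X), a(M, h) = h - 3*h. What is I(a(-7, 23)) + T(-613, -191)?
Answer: 22226960/47 ≈ 4.7291e+5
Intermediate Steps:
a(M, h) = -2*h
T(n, X) = 2*X*(-625 + n) (T(n, X) = (-625 + n)*(2*X) = 2*X*(-625 + n))
I(B) = 2*B/(93 + B) (I(B) = (2*B)/(93 + B) = 2*B/(93 + B))
I(a(-7, 23)) + T(-613, -191) = 2*(-2*23)/(93 - 2*23) + 2*(-191)*(-625 - 613) = 2*(-46)/(93 - 46) + 2*(-191)*(-1238) = 2*(-46)/47 + 472916 = 2*(-46)*(1/47) + 472916 = -92/47 + 472916 = 22226960/47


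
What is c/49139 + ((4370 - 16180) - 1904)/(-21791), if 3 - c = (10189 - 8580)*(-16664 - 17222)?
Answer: 1188775367653/1070787949 ≈ 1110.2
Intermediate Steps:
c = 54522577 (c = 3 - (10189 - 8580)*(-16664 - 17222) = 3 - 1609*(-33886) = 3 - 1*(-54522574) = 3 + 54522574 = 54522577)
c/49139 + ((4370 - 16180) - 1904)/(-21791) = 54522577/49139 + ((4370 - 16180) - 1904)/(-21791) = 54522577*(1/49139) + (-11810 - 1904)*(-1/21791) = 54522577/49139 - 13714*(-1/21791) = 54522577/49139 + 13714/21791 = 1188775367653/1070787949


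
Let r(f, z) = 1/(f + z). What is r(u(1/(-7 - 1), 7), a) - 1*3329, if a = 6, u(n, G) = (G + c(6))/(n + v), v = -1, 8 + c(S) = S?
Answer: -46597/14 ≈ -3328.4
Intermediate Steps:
c(S) = -8 + S
u(n, G) = (-2 + G)/(-1 + n) (u(n, G) = (G + (-8 + 6))/(n - 1) = (G - 2)/(-1 + n) = (-2 + G)/(-1 + n))
r(u(1/(-7 - 1), 7), a) - 1*3329 = 1/((-2 + 7)/(-1 + 1/(-7 - 1)) + 6) - 1*3329 = 1/(5/(-1 + 1/(-8)) + 6) - 3329 = 1/(5/(-1 - 1/8) + 6) - 3329 = 1/(5/(-9/8) + 6) - 3329 = 1/(-8/9*5 + 6) - 3329 = 1/(-40/9 + 6) - 3329 = 1/(14/9) - 3329 = 9/14 - 3329 = -46597/14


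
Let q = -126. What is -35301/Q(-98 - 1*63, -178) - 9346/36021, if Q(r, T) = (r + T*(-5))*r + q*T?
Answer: 2033115/18094549 ≈ 0.11236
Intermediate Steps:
Q(r, T) = -126*T + r*(r - 5*T) (Q(r, T) = (r + T*(-5))*r - 126*T = (r - 5*T)*r - 126*T = r*(r - 5*T) - 126*T = -126*T + r*(r - 5*T))
-35301/Q(-98 - 1*63, -178) - 9346/36021 = -35301/((-98 - 1*63)**2 - 126*(-178) - 5*(-178)*(-98 - 1*63)) - 9346/36021 = -35301/((-98 - 63)**2 + 22428 - 5*(-178)*(-98 - 63)) - 9346*1/36021 = -35301/((-161)**2 + 22428 - 5*(-178)*(-161)) - 9346/36021 = -35301/(25921 + 22428 - 143290) - 9346/36021 = -35301/(-94941) - 9346/36021 = -35301*(-1/94941) - 9346/36021 = 1681/4521 - 9346/36021 = 2033115/18094549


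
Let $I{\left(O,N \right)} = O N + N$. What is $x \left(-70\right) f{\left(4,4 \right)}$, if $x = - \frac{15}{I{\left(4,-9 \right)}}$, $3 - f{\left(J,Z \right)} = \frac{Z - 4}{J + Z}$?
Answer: $-70$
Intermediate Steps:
$I{\left(O,N \right)} = N + N O$ ($I{\left(O,N \right)} = N O + N = N + N O$)
$f{\left(J,Z \right)} = 3 - \frac{-4 + Z}{J + Z}$ ($f{\left(J,Z \right)} = 3 - \frac{Z - 4}{J + Z} = 3 - \frac{-4 + Z}{J + Z}$)
$x = \frac{1}{3}$ ($x = - \frac{15}{\left(-9\right) \left(1 + 4\right)} = - \frac{15}{\left(-9\right) 5} = - \frac{15}{-45} = \left(-15\right) \left(- \frac{1}{45}\right) = \frac{1}{3} \approx 0.33333$)
$x \left(-70\right) f{\left(4,4 \right)} = \frac{1}{3} \left(-70\right) \frac{4 + 2 \cdot 4 + 3 \cdot 4}{4 + 4} = - \frac{70 \frac{4 + 8 + 12}{8}}{3} = - \frac{70 \cdot \frac{1}{8} \cdot 24}{3} = \left(- \frac{70}{3}\right) 3 = -70$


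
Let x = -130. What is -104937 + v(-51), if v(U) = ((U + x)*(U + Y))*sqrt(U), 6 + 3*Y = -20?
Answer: -104937 + 32399*I*sqrt(51)/3 ≈ -1.0494e+5 + 77125.0*I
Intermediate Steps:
Y = -26/3 (Y = -2 + (1/3)*(-20) = -2 - 20/3 = -26/3 ≈ -8.6667)
v(U) = sqrt(U)*(-130 + U)*(-26/3 + U) (v(U) = ((U - 130)*(U - 26/3))*sqrt(U) = ((-130 + U)*(-26/3 + U))*sqrt(U) = sqrt(U)*(-130 + U)*(-26/3 + U))
-104937 + v(-51) = -104937 + sqrt(-51)*(3380 - 416*(-51) + 3*(-51)**2)/3 = -104937 + (I*sqrt(51))*(3380 + 21216 + 3*2601)/3 = -104937 + (I*sqrt(51))*(3380 + 21216 + 7803)/3 = -104937 + (1/3)*(I*sqrt(51))*32399 = -104937 + 32399*I*sqrt(51)/3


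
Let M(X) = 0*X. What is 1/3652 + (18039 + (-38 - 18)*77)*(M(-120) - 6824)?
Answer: -342093971295/3652 ≈ -9.3673e+7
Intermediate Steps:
M(X) = 0
1/3652 + (18039 + (-38 - 18)*77)*(M(-120) - 6824) = 1/3652 + (18039 + (-38 - 18)*77)*(0 - 6824) = 1/3652 + (18039 - 56*77)*(-6824) = 1/3652 + (18039 - 4312)*(-6824) = 1/3652 + 13727*(-6824) = 1/3652 - 93673048 = -342093971295/3652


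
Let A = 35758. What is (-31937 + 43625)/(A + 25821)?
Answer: 11688/61579 ≈ 0.18981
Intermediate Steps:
(-31937 + 43625)/(A + 25821) = (-31937 + 43625)/(35758 + 25821) = 11688/61579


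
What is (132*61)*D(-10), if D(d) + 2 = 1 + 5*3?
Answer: 112728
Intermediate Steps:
D(d) = 14 (D(d) = -2 + (1 + 5*3) = -2 + (1 + 15) = -2 + 16 = 14)
(132*61)*D(-10) = (132*61)*14 = 8052*14 = 112728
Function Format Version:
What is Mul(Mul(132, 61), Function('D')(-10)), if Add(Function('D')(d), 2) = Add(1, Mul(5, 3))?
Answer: 112728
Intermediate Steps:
Function('D')(d) = 14 (Function('D')(d) = Add(-2, Add(1, Mul(5, 3))) = Add(-2, Add(1, 15)) = Add(-2, 16) = 14)
Mul(Mul(132, 61), Function('D')(-10)) = Mul(Mul(132, 61), 14) = Mul(8052, 14) = 112728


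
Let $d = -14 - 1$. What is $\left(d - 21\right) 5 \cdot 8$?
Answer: $-1440$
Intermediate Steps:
$d = -15$
$\left(d - 21\right) 5 \cdot 8 = \left(-15 - 21\right) 5 \cdot 8 = \left(-36\right) 40 = -1440$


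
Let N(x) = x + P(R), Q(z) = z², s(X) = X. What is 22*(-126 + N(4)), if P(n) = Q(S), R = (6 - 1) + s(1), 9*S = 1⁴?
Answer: -217382/81 ≈ -2683.7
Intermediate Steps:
S = ⅑ (S = (⅑)*1⁴ = (⅑)*1 = ⅑ ≈ 0.11111)
R = 6 (R = (6 - 1) + 1 = 5 + 1 = 6)
P(n) = 1/81 (P(n) = (⅑)² = 1/81)
N(x) = 1/81 + x (N(x) = x + 1/81 = 1/81 + x)
22*(-126 + N(4)) = 22*(-126 + (1/81 + 4)) = 22*(-126 + 325/81) = 22*(-9881/81) = -217382/81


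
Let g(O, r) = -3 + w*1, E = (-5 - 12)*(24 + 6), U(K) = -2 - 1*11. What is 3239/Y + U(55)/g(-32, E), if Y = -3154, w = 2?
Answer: 37763/3154 ≈ 11.973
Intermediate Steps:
U(K) = -13 (U(K) = -2 - 11 = -13)
E = -510 (E = -17*30 = -510)
g(O, r) = -1 (g(O, r) = -3 + 2*1 = -3 + 2 = -1)
3239/Y + U(55)/g(-32, E) = 3239/(-3154) - 13/(-1) = 3239*(-1/3154) - 13*(-1) = -3239/3154 + 13 = 37763/3154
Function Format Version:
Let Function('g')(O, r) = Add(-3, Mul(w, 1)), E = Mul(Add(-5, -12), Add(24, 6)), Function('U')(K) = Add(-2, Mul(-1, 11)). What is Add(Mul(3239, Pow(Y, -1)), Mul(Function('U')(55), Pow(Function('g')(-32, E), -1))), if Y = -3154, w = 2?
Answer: Rational(37763, 3154) ≈ 11.973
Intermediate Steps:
Function('U')(K) = -13 (Function('U')(K) = Add(-2, -11) = -13)
E = -510 (E = Mul(-17, 30) = -510)
Function('g')(O, r) = -1 (Function('g')(O, r) = Add(-3, Mul(2, 1)) = Add(-3, 2) = -1)
Add(Mul(3239, Pow(Y, -1)), Mul(Function('U')(55), Pow(Function('g')(-32, E), -1))) = Add(Mul(3239, Pow(-3154, -1)), Mul(-13, Pow(-1, -1))) = Add(Mul(3239, Rational(-1, 3154)), Mul(-13, -1)) = Add(Rational(-3239, 3154), 13) = Rational(37763, 3154)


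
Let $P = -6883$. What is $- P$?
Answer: $6883$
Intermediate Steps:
$- P = \left(-1\right) \left(-6883\right) = 6883$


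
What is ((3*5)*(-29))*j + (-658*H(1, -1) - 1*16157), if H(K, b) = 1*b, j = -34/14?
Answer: -101098/7 ≈ -14443.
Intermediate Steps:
j = -17/7 (j = -34*1/14 = -17/7 ≈ -2.4286)
H(K, b) = b
((3*5)*(-29))*j + (-658*H(1, -1) - 1*16157) = ((3*5)*(-29))*(-17/7) + (-658*(-1) - 1*16157) = (15*(-29))*(-17/7) + (658 - 16157) = -435*(-17/7) - 15499 = 7395/7 - 15499 = -101098/7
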